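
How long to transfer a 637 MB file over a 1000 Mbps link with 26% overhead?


Effective throughput = 1000 * (1 - 26/100) = 740 Mbps
File size in Mb = 637 * 8 = 5096 Mb
Time = 5096 / 740
Time = 6.8865 seconds


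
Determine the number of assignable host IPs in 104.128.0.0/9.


Host bits = 32 - 9 = 23
Total addresses = 2^23 = 8388608
Usable = total - 2 (network and broadcast)
Usable hosts: 8388606


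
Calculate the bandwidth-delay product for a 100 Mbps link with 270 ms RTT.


BDP = bandwidth * RTT
= 100 Mbps * 270 ms
= 100 * 1e6 * 270 / 1000 bits
= 27000000 bits
= 3375000 bytes
= 3295.8984 KB
BDP = 27000000 bits (3375000 bytes)


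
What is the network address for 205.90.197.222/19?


IP:   11001101.01011010.11000101.11011110
Mask: 11111111.11111111.11100000.00000000
AND operation:
Net:  11001101.01011010.11000000.00000000
Network: 205.90.192.0/19


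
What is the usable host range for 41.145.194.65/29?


Network: 41.145.194.64
Broadcast: 41.145.194.71
First usable = network + 1
Last usable = broadcast - 1
Range: 41.145.194.65 to 41.145.194.70


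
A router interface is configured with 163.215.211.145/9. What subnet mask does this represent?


/9 means 9 network bits, 23 host bits
Binary: 11111111100000000000000000000000
Mask: 255.128.0.0


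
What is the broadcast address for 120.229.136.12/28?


Network: 120.229.136.0/28
Host bits = 4
Set all host bits to 1:
Broadcast: 120.229.136.15


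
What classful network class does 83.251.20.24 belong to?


First octet: 83
Binary: 01010011
0xxxxxxx -> Class A (1-126)
Class A, default mask 255.0.0.0 (/8)


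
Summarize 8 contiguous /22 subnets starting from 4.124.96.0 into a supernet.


Original prefix: /22
Number of subnets: 8 = 2^3
New prefix = 22 - 3 = 19
Supernet: 4.124.96.0/19


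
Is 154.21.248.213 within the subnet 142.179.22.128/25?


Subnet network: 142.179.22.128
Test IP AND mask: 154.21.248.128
No, 154.21.248.213 is not in 142.179.22.128/25


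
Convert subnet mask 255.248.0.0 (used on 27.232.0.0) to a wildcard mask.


Subnet mask: 255.248.0.0
Wildcard = 255.255.255.255 - subnet mask
255 - 255 = 0
255 - 248 = 7
255 - 0 = 255
255 - 0 = 255
Wildcard: 0.7.255.255


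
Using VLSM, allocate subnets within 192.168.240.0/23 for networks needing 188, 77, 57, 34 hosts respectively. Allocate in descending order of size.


188 hosts -> /24 (254 usable): 192.168.240.0/24
77 hosts -> /25 (126 usable): 192.168.241.0/25
57 hosts -> /26 (62 usable): 192.168.241.128/26
34 hosts -> /26 (62 usable): 192.168.241.192/26
Allocation: 192.168.240.0/24 (188 hosts, 254 usable); 192.168.241.0/25 (77 hosts, 126 usable); 192.168.241.128/26 (57 hosts, 62 usable); 192.168.241.192/26 (34 hosts, 62 usable)


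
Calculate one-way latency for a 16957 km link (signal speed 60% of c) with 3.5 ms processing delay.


Speed = 0.6 * 3e5 km/s = 180000 km/s
Propagation delay = 16957 / 180000 = 0.0942 s = 94.2056 ms
Processing delay = 3.5 ms
Total one-way latency = 97.7056 ms


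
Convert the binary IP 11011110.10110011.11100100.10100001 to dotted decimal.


11011110 = 222
10110011 = 179
11100100 = 228
10100001 = 161
IP: 222.179.228.161


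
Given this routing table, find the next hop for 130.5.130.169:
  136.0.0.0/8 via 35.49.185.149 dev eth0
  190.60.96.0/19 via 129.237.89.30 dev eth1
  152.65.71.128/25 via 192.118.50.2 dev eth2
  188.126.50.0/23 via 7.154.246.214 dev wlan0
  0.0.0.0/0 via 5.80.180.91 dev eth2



Longest prefix match for 130.5.130.169:
  /8 136.0.0.0: no
  /19 190.60.96.0: no
  /25 152.65.71.128: no
  /23 188.126.50.0: no
  /0 0.0.0.0: MATCH
Selected: next-hop 5.80.180.91 via eth2 (matched /0)


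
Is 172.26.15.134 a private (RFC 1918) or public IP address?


RFC 1918 private ranges:
  10.0.0.0/8 (10.0.0.0 - 10.255.255.255)
  172.16.0.0/12 (172.16.0.0 - 172.31.255.255)
  192.168.0.0/16 (192.168.0.0 - 192.168.255.255)
Private (in 172.16.0.0/12)


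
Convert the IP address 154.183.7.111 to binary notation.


154 = 10011010
183 = 10110111
7 = 00000111
111 = 01101111
Binary: 10011010.10110111.00000111.01101111


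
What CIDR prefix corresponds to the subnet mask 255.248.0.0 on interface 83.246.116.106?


Binary: 11111111.11111000.00000000.00000000
Count leading 1s
Prefix: /13


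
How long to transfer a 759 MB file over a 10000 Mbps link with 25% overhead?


Effective throughput = 10000 * (1 - 25/100) = 7500 Mbps
File size in Mb = 759 * 8 = 6072 Mb
Time = 6072 / 7500
Time = 0.8096 seconds


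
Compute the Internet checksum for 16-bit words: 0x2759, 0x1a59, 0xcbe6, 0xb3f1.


Sum all words (with carry folding):
+ 0x2759 = 0x2759
+ 0x1a59 = 0x41b2
+ 0xcbe6 = 0x0d99
+ 0xb3f1 = 0xc18a
One's complement: ~0xc18a
Checksum = 0x3e75


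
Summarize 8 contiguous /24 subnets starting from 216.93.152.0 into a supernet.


Original prefix: /24
Number of subnets: 8 = 2^3
New prefix = 24 - 3 = 21
Supernet: 216.93.152.0/21


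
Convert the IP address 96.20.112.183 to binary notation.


96 = 01100000
20 = 00010100
112 = 01110000
183 = 10110111
Binary: 01100000.00010100.01110000.10110111


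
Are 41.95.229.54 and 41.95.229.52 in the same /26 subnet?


Mask: 255.255.255.192
41.95.229.54 AND mask = 41.95.229.0
41.95.229.52 AND mask = 41.95.229.0
Yes, same subnet (41.95.229.0)


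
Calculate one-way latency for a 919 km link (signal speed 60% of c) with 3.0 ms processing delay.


Speed = 0.6 * 3e5 km/s = 180000 km/s
Propagation delay = 919 / 180000 = 0.0051 s = 5.1056 ms
Processing delay = 3.0 ms
Total one-way latency = 8.1056 ms


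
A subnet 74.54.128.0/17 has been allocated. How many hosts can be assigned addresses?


Host bits = 32 - 17 = 15
Total addresses = 2^15 = 32768
Usable = total - 2 (network and broadcast)
Usable hosts: 32766


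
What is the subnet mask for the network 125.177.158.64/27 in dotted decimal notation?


/27 means 27 network bits, 5 host bits
Binary: 11111111111111111111111111100000
Mask: 255.255.255.224


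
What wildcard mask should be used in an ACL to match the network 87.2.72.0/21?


Subnet mask: 255.255.248.0
Wildcard = 255.255.255.255 - subnet mask
255 - 255 = 0
255 - 255 = 0
255 - 248 = 7
255 - 0 = 255
Wildcard: 0.0.7.255


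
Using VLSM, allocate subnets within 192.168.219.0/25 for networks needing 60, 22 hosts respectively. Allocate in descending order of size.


60 hosts -> /26 (62 usable): 192.168.219.0/26
22 hosts -> /27 (30 usable): 192.168.219.64/27
Allocation: 192.168.219.0/26 (60 hosts, 62 usable); 192.168.219.64/27 (22 hosts, 30 usable)


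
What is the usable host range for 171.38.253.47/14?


Network: 171.36.0.0
Broadcast: 171.39.255.255
First usable = network + 1
Last usable = broadcast - 1
Range: 171.36.0.1 to 171.39.255.254


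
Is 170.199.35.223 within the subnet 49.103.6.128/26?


Subnet network: 49.103.6.128
Test IP AND mask: 170.199.35.192
No, 170.199.35.223 is not in 49.103.6.128/26


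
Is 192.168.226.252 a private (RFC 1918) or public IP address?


RFC 1918 private ranges:
  10.0.0.0/8 (10.0.0.0 - 10.255.255.255)
  172.16.0.0/12 (172.16.0.0 - 172.31.255.255)
  192.168.0.0/16 (192.168.0.0 - 192.168.255.255)
Private (in 192.168.0.0/16)


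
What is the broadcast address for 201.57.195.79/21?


Network: 201.57.192.0/21
Host bits = 11
Set all host bits to 1:
Broadcast: 201.57.199.255


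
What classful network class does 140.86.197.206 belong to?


First octet: 140
Binary: 10001100
10xxxxxx -> Class B (128-191)
Class B, default mask 255.255.0.0 (/16)


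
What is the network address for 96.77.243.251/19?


IP:   01100000.01001101.11110011.11111011
Mask: 11111111.11111111.11100000.00000000
AND operation:
Net:  01100000.01001101.11100000.00000000
Network: 96.77.224.0/19


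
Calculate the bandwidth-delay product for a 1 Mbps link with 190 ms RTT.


BDP = bandwidth * RTT
= 1 Mbps * 190 ms
= 1 * 1e6 * 190 / 1000 bits
= 190000 bits
= 23750 bytes
= 23.1934 KB
BDP = 190000 bits (23750 bytes)


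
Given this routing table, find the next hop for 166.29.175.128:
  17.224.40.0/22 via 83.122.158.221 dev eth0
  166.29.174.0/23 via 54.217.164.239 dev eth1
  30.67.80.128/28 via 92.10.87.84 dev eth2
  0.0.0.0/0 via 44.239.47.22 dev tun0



Longest prefix match for 166.29.175.128:
  /22 17.224.40.0: no
  /23 166.29.174.0: MATCH
  /28 30.67.80.128: no
  /0 0.0.0.0: MATCH
Selected: next-hop 54.217.164.239 via eth1 (matched /23)


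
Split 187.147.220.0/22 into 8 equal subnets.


New prefix = 22 + 3 = 25
Each subnet has 128 addresses
  187.147.220.0/25
  187.147.220.128/25
  187.147.221.0/25
  187.147.221.128/25
  187.147.222.0/25
  187.147.222.128/25
  187.147.223.0/25
  187.147.223.128/25
Subnets: 187.147.220.0/25, 187.147.220.128/25, 187.147.221.0/25, 187.147.221.128/25, 187.147.222.0/25, 187.147.222.128/25, 187.147.223.0/25, 187.147.223.128/25


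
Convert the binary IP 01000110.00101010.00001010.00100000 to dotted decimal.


01000110 = 70
00101010 = 42
00001010 = 10
00100000 = 32
IP: 70.42.10.32


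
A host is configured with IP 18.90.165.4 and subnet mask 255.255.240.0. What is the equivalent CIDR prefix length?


Binary: 11111111.11111111.11110000.00000000
Count leading 1s
Prefix: /20


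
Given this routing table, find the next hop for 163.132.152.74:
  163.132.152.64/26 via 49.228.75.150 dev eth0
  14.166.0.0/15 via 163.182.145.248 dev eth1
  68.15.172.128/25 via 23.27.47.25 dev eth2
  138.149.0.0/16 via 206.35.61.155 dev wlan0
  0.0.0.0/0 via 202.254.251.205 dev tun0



Longest prefix match for 163.132.152.74:
  /26 163.132.152.64: MATCH
  /15 14.166.0.0: no
  /25 68.15.172.128: no
  /16 138.149.0.0: no
  /0 0.0.0.0: MATCH
Selected: next-hop 49.228.75.150 via eth0 (matched /26)


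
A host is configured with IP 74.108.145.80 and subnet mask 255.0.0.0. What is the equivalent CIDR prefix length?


Binary: 11111111.00000000.00000000.00000000
Count leading 1s
Prefix: /8


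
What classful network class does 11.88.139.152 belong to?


First octet: 11
Binary: 00001011
0xxxxxxx -> Class A (1-126)
Class A, default mask 255.0.0.0 (/8)


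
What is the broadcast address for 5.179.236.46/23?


Network: 5.179.236.0/23
Host bits = 9
Set all host bits to 1:
Broadcast: 5.179.237.255


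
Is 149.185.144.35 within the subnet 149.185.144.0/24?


Subnet network: 149.185.144.0
Test IP AND mask: 149.185.144.0
Yes, 149.185.144.35 is in 149.185.144.0/24


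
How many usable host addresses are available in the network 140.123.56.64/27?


Host bits = 32 - 27 = 5
Total addresses = 2^5 = 32
Usable = total - 2 (network and broadcast)
Usable hosts: 30


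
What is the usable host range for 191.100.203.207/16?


Network: 191.100.0.0
Broadcast: 191.100.255.255
First usable = network + 1
Last usable = broadcast - 1
Range: 191.100.0.1 to 191.100.255.254


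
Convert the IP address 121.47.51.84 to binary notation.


121 = 01111001
47 = 00101111
51 = 00110011
84 = 01010100
Binary: 01111001.00101111.00110011.01010100


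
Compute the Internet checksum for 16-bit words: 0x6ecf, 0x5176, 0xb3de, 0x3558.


Sum all words (with carry folding):
+ 0x6ecf = 0x6ecf
+ 0x5176 = 0xc045
+ 0xb3de = 0x7424
+ 0x3558 = 0xa97c
One's complement: ~0xa97c
Checksum = 0x5683


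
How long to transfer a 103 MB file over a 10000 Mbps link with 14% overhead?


Effective throughput = 10000 * (1 - 14/100) = 8600 Mbps
File size in Mb = 103 * 8 = 824 Mb
Time = 824 / 8600
Time = 0.0958 seconds


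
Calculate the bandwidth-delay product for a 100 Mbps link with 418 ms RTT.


BDP = bandwidth * RTT
= 100 Mbps * 418 ms
= 100 * 1e6 * 418 / 1000 bits
= 41800000 bits
= 5225000 bytes
= 5102.5391 KB
BDP = 41800000 bits (5225000 bytes)


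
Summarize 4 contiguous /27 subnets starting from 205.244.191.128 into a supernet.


Original prefix: /27
Number of subnets: 4 = 2^2
New prefix = 27 - 2 = 25
Supernet: 205.244.191.128/25


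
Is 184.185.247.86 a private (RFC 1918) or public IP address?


RFC 1918 private ranges:
  10.0.0.0/8 (10.0.0.0 - 10.255.255.255)
  172.16.0.0/12 (172.16.0.0 - 172.31.255.255)
  192.168.0.0/16 (192.168.0.0 - 192.168.255.255)
Public (not in any RFC 1918 range)


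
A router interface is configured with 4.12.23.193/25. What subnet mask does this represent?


/25 means 25 network bits, 7 host bits
Binary: 11111111111111111111111110000000
Mask: 255.255.255.128


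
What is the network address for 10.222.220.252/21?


IP:   00001010.11011110.11011100.11111100
Mask: 11111111.11111111.11111000.00000000
AND operation:
Net:  00001010.11011110.11011000.00000000
Network: 10.222.216.0/21


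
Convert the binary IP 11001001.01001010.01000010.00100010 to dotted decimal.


11001001 = 201
01001010 = 74
01000010 = 66
00100010 = 34
IP: 201.74.66.34


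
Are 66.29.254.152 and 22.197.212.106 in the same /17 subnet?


Mask: 255.255.128.0
66.29.254.152 AND mask = 66.29.128.0
22.197.212.106 AND mask = 22.197.128.0
No, different subnets (66.29.128.0 vs 22.197.128.0)


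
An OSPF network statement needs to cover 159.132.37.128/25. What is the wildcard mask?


Subnet mask: 255.255.255.128
Wildcard = 255.255.255.255 - subnet mask
255 - 255 = 0
255 - 255 = 0
255 - 255 = 0
255 - 128 = 127
Wildcard: 0.0.0.127


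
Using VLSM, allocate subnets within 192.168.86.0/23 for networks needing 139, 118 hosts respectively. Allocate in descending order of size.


139 hosts -> /24 (254 usable): 192.168.86.0/24
118 hosts -> /25 (126 usable): 192.168.87.0/25
Allocation: 192.168.86.0/24 (139 hosts, 254 usable); 192.168.87.0/25 (118 hosts, 126 usable)


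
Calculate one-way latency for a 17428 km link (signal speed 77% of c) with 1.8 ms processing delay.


Speed = 0.77 * 3e5 km/s = 231000 km/s
Propagation delay = 17428 / 231000 = 0.0754 s = 75.4459 ms
Processing delay = 1.8 ms
Total one-way latency = 77.2459 ms


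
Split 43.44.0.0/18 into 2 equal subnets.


New prefix = 18 + 1 = 19
Each subnet has 8192 addresses
  43.44.0.0/19
  43.44.32.0/19
Subnets: 43.44.0.0/19, 43.44.32.0/19


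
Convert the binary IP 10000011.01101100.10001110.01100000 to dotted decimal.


10000011 = 131
01101100 = 108
10001110 = 142
01100000 = 96
IP: 131.108.142.96


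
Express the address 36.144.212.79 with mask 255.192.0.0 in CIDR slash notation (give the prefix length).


Binary: 11111111.11000000.00000000.00000000
Count leading 1s
Prefix: /10


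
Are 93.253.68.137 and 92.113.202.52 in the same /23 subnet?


Mask: 255.255.254.0
93.253.68.137 AND mask = 93.253.68.0
92.113.202.52 AND mask = 92.113.202.0
No, different subnets (93.253.68.0 vs 92.113.202.0)


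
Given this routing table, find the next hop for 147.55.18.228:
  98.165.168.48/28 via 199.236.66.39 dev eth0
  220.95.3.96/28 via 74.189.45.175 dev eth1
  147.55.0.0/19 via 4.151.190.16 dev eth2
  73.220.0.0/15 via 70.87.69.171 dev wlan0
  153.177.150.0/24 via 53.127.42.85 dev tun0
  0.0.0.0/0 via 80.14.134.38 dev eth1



Longest prefix match for 147.55.18.228:
  /28 98.165.168.48: no
  /28 220.95.3.96: no
  /19 147.55.0.0: MATCH
  /15 73.220.0.0: no
  /24 153.177.150.0: no
  /0 0.0.0.0: MATCH
Selected: next-hop 4.151.190.16 via eth2 (matched /19)


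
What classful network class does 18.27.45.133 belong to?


First octet: 18
Binary: 00010010
0xxxxxxx -> Class A (1-126)
Class A, default mask 255.0.0.0 (/8)


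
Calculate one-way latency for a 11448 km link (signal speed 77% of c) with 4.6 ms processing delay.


Speed = 0.77 * 3e5 km/s = 231000 km/s
Propagation delay = 11448 / 231000 = 0.0496 s = 49.5584 ms
Processing delay = 4.6 ms
Total one-way latency = 54.1584 ms


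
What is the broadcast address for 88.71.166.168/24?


Network: 88.71.166.0/24
Host bits = 8
Set all host bits to 1:
Broadcast: 88.71.166.255


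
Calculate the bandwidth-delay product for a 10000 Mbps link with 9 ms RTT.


BDP = bandwidth * RTT
= 10000 Mbps * 9 ms
= 10000 * 1e6 * 9 / 1000 bits
= 90000000 bits
= 11250000 bytes
= 10986.3281 KB
BDP = 90000000 bits (11250000 bytes)


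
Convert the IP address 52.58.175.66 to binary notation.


52 = 00110100
58 = 00111010
175 = 10101111
66 = 01000010
Binary: 00110100.00111010.10101111.01000010


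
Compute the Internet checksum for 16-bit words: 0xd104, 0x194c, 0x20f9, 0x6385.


Sum all words (with carry folding):
+ 0xd104 = 0xd104
+ 0x194c = 0xea50
+ 0x20f9 = 0x0b4a
+ 0x6385 = 0x6ecf
One's complement: ~0x6ecf
Checksum = 0x9130


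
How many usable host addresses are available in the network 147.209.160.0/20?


Host bits = 32 - 20 = 12
Total addresses = 2^12 = 4096
Usable = total - 2 (network and broadcast)
Usable hosts: 4094


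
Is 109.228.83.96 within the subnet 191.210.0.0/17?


Subnet network: 191.210.0.0
Test IP AND mask: 109.228.0.0
No, 109.228.83.96 is not in 191.210.0.0/17


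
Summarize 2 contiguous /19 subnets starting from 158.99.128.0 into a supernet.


Original prefix: /19
Number of subnets: 2 = 2^1
New prefix = 19 - 1 = 18
Supernet: 158.99.128.0/18


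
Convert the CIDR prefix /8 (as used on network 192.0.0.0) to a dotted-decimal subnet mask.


/8 means 8 network bits, 24 host bits
Binary: 11111111000000000000000000000000
Mask: 255.0.0.0


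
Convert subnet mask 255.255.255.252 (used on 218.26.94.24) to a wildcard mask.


Subnet mask: 255.255.255.252
Wildcard = 255.255.255.255 - subnet mask
255 - 255 = 0
255 - 255 = 0
255 - 255 = 0
255 - 252 = 3
Wildcard: 0.0.0.3


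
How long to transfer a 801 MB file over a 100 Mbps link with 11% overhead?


Effective throughput = 100 * (1 - 11/100) = 89 Mbps
File size in Mb = 801 * 8 = 6408 Mb
Time = 6408 / 89
Time = 72 seconds


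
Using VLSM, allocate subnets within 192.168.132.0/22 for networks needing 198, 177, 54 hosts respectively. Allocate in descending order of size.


198 hosts -> /24 (254 usable): 192.168.132.0/24
177 hosts -> /24 (254 usable): 192.168.133.0/24
54 hosts -> /26 (62 usable): 192.168.134.0/26
Allocation: 192.168.132.0/24 (198 hosts, 254 usable); 192.168.133.0/24 (177 hosts, 254 usable); 192.168.134.0/26 (54 hosts, 62 usable)


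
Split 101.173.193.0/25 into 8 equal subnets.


New prefix = 25 + 3 = 28
Each subnet has 16 addresses
  101.173.193.0/28
  101.173.193.16/28
  101.173.193.32/28
  101.173.193.48/28
  101.173.193.64/28
  101.173.193.80/28
  101.173.193.96/28
  101.173.193.112/28
Subnets: 101.173.193.0/28, 101.173.193.16/28, 101.173.193.32/28, 101.173.193.48/28, 101.173.193.64/28, 101.173.193.80/28, 101.173.193.96/28, 101.173.193.112/28


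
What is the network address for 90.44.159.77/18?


IP:   01011010.00101100.10011111.01001101
Mask: 11111111.11111111.11000000.00000000
AND operation:
Net:  01011010.00101100.10000000.00000000
Network: 90.44.128.0/18


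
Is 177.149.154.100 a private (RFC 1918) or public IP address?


RFC 1918 private ranges:
  10.0.0.0/8 (10.0.0.0 - 10.255.255.255)
  172.16.0.0/12 (172.16.0.0 - 172.31.255.255)
  192.168.0.0/16 (192.168.0.0 - 192.168.255.255)
Public (not in any RFC 1918 range)


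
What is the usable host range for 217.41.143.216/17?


Network: 217.41.128.0
Broadcast: 217.41.255.255
First usable = network + 1
Last usable = broadcast - 1
Range: 217.41.128.1 to 217.41.255.254


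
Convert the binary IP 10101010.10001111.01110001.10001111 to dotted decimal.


10101010 = 170
10001111 = 143
01110001 = 113
10001111 = 143
IP: 170.143.113.143


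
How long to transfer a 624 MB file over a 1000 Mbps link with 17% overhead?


Effective throughput = 1000 * (1 - 17/100) = 830 Mbps
File size in Mb = 624 * 8 = 4992 Mb
Time = 4992 / 830
Time = 6.0145 seconds


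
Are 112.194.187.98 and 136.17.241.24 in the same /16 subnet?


Mask: 255.255.0.0
112.194.187.98 AND mask = 112.194.0.0
136.17.241.24 AND mask = 136.17.0.0
No, different subnets (112.194.0.0 vs 136.17.0.0)


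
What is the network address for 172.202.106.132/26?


IP:   10101100.11001010.01101010.10000100
Mask: 11111111.11111111.11111111.11000000
AND operation:
Net:  10101100.11001010.01101010.10000000
Network: 172.202.106.128/26


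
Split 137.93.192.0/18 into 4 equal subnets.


New prefix = 18 + 2 = 20
Each subnet has 4096 addresses
  137.93.192.0/20
  137.93.208.0/20
  137.93.224.0/20
  137.93.240.0/20
Subnets: 137.93.192.0/20, 137.93.208.0/20, 137.93.224.0/20, 137.93.240.0/20


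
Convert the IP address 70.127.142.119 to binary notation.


70 = 01000110
127 = 01111111
142 = 10001110
119 = 01110111
Binary: 01000110.01111111.10001110.01110111


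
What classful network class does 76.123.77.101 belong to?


First octet: 76
Binary: 01001100
0xxxxxxx -> Class A (1-126)
Class A, default mask 255.0.0.0 (/8)


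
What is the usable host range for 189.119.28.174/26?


Network: 189.119.28.128
Broadcast: 189.119.28.191
First usable = network + 1
Last usable = broadcast - 1
Range: 189.119.28.129 to 189.119.28.190


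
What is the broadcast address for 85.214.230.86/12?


Network: 85.208.0.0/12
Host bits = 20
Set all host bits to 1:
Broadcast: 85.223.255.255


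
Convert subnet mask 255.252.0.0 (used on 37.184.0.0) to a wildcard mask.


Subnet mask: 255.252.0.0
Wildcard = 255.255.255.255 - subnet mask
255 - 255 = 0
255 - 252 = 3
255 - 0 = 255
255 - 0 = 255
Wildcard: 0.3.255.255


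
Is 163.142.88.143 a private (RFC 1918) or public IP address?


RFC 1918 private ranges:
  10.0.0.0/8 (10.0.0.0 - 10.255.255.255)
  172.16.0.0/12 (172.16.0.0 - 172.31.255.255)
  192.168.0.0/16 (192.168.0.0 - 192.168.255.255)
Public (not in any RFC 1918 range)


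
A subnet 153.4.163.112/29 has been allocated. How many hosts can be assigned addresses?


Host bits = 32 - 29 = 3
Total addresses = 2^3 = 8
Usable = total - 2 (network and broadcast)
Usable hosts: 6


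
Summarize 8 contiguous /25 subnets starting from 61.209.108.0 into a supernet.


Original prefix: /25
Number of subnets: 8 = 2^3
New prefix = 25 - 3 = 22
Supernet: 61.209.108.0/22


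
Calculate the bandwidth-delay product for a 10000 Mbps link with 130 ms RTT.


BDP = bandwidth * RTT
= 10000 Mbps * 130 ms
= 10000 * 1e6 * 130 / 1000 bits
= 1300000000 bits
= 162500000 bytes
= 158691.4062 KB
BDP = 1300000000 bits (162500000 bytes)


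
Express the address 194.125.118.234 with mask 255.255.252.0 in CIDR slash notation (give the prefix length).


Binary: 11111111.11111111.11111100.00000000
Count leading 1s
Prefix: /22


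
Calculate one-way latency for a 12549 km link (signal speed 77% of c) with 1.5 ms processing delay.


Speed = 0.77 * 3e5 km/s = 231000 km/s
Propagation delay = 12549 / 231000 = 0.0543 s = 54.3247 ms
Processing delay = 1.5 ms
Total one-way latency = 55.8247 ms


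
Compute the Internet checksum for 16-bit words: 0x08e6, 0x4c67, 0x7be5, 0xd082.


Sum all words (with carry folding):
+ 0x08e6 = 0x08e6
+ 0x4c67 = 0x554d
+ 0x7be5 = 0xd132
+ 0xd082 = 0xa1b5
One's complement: ~0xa1b5
Checksum = 0x5e4a


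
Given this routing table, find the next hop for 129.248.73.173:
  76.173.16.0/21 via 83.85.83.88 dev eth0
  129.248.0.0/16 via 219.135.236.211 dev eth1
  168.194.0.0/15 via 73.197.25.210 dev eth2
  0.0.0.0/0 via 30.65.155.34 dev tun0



Longest prefix match for 129.248.73.173:
  /21 76.173.16.0: no
  /16 129.248.0.0: MATCH
  /15 168.194.0.0: no
  /0 0.0.0.0: MATCH
Selected: next-hop 219.135.236.211 via eth1 (matched /16)


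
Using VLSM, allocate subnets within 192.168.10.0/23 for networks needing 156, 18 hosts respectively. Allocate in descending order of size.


156 hosts -> /24 (254 usable): 192.168.10.0/24
18 hosts -> /27 (30 usable): 192.168.11.0/27
Allocation: 192.168.10.0/24 (156 hosts, 254 usable); 192.168.11.0/27 (18 hosts, 30 usable)


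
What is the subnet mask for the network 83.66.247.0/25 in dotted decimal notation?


/25 means 25 network bits, 7 host bits
Binary: 11111111111111111111111110000000
Mask: 255.255.255.128


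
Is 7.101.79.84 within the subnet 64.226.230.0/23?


Subnet network: 64.226.230.0
Test IP AND mask: 7.101.78.0
No, 7.101.79.84 is not in 64.226.230.0/23


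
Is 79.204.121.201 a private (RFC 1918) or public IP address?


RFC 1918 private ranges:
  10.0.0.0/8 (10.0.0.0 - 10.255.255.255)
  172.16.0.0/12 (172.16.0.0 - 172.31.255.255)
  192.168.0.0/16 (192.168.0.0 - 192.168.255.255)
Public (not in any RFC 1918 range)


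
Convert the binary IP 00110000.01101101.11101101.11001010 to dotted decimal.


00110000 = 48
01101101 = 109
11101101 = 237
11001010 = 202
IP: 48.109.237.202


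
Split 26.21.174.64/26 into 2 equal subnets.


New prefix = 26 + 1 = 27
Each subnet has 32 addresses
  26.21.174.64/27
  26.21.174.96/27
Subnets: 26.21.174.64/27, 26.21.174.96/27


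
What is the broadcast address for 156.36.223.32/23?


Network: 156.36.222.0/23
Host bits = 9
Set all host bits to 1:
Broadcast: 156.36.223.255


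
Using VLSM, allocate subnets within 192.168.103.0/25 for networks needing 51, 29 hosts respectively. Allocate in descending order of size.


51 hosts -> /26 (62 usable): 192.168.103.0/26
29 hosts -> /27 (30 usable): 192.168.103.64/27
Allocation: 192.168.103.0/26 (51 hosts, 62 usable); 192.168.103.64/27 (29 hosts, 30 usable)


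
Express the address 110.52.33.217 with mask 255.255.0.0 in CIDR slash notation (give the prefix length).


Binary: 11111111.11111111.00000000.00000000
Count leading 1s
Prefix: /16


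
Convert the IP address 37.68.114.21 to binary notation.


37 = 00100101
68 = 01000100
114 = 01110010
21 = 00010101
Binary: 00100101.01000100.01110010.00010101


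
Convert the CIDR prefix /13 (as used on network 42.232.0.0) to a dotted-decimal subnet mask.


/13 means 13 network bits, 19 host bits
Binary: 11111111111110000000000000000000
Mask: 255.248.0.0


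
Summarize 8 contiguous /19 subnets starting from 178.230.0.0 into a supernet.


Original prefix: /19
Number of subnets: 8 = 2^3
New prefix = 19 - 3 = 16
Supernet: 178.230.0.0/16


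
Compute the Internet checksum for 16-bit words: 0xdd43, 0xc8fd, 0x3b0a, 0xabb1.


Sum all words (with carry folding):
+ 0xdd43 = 0xdd43
+ 0xc8fd = 0xa641
+ 0x3b0a = 0xe14b
+ 0xabb1 = 0x8cfd
One's complement: ~0x8cfd
Checksum = 0x7302


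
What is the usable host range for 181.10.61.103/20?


Network: 181.10.48.0
Broadcast: 181.10.63.255
First usable = network + 1
Last usable = broadcast - 1
Range: 181.10.48.1 to 181.10.63.254


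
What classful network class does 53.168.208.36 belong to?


First octet: 53
Binary: 00110101
0xxxxxxx -> Class A (1-126)
Class A, default mask 255.0.0.0 (/8)


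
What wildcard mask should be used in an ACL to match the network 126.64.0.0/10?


Subnet mask: 255.192.0.0
Wildcard = 255.255.255.255 - subnet mask
255 - 255 = 0
255 - 192 = 63
255 - 0 = 255
255 - 0 = 255
Wildcard: 0.63.255.255


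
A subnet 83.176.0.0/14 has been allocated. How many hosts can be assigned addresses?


Host bits = 32 - 14 = 18
Total addresses = 2^18 = 262144
Usable = total - 2 (network and broadcast)
Usable hosts: 262142


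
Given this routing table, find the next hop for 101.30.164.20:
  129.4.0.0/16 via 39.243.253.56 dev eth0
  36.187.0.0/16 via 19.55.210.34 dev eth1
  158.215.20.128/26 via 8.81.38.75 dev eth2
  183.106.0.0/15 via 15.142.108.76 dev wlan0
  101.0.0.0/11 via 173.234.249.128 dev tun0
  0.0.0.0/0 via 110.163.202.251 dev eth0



Longest prefix match for 101.30.164.20:
  /16 129.4.0.0: no
  /16 36.187.0.0: no
  /26 158.215.20.128: no
  /15 183.106.0.0: no
  /11 101.0.0.0: MATCH
  /0 0.0.0.0: MATCH
Selected: next-hop 173.234.249.128 via tun0 (matched /11)


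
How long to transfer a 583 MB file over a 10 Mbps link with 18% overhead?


Effective throughput = 10 * (1 - 18/100) = 8.2 Mbps
File size in Mb = 583 * 8 = 4664 Mb
Time = 4664 / 8.2
Time = 568.7805 seconds


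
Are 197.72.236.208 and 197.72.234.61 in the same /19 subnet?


Mask: 255.255.224.0
197.72.236.208 AND mask = 197.72.224.0
197.72.234.61 AND mask = 197.72.224.0
Yes, same subnet (197.72.224.0)


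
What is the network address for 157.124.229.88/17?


IP:   10011101.01111100.11100101.01011000
Mask: 11111111.11111111.10000000.00000000
AND operation:
Net:  10011101.01111100.10000000.00000000
Network: 157.124.128.0/17


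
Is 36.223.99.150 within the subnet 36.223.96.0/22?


Subnet network: 36.223.96.0
Test IP AND mask: 36.223.96.0
Yes, 36.223.99.150 is in 36.223.96.0/22


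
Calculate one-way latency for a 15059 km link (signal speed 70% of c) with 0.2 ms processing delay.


Speed = 0.7 * 3e5 km/s = 210000 km/s
Propagation delay = 15059 / 210000 = 0.0717 s = 71.7095 ms
Processing delay = 0.2 ms
Total one-way latency = 71.9095 ms


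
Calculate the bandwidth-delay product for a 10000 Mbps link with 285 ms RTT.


BDP = bandwidth * RTT
= 10000 Mbps * 285 ms
= 10000 * 1e6 * 285 / 1000 bits
= 2850000000 bits
= 356250000 bytes
= 347900.3906 KB
BDP = 2850000000 bits (356250000 bytes)


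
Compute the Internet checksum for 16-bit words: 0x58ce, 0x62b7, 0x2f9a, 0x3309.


Sum all words (with carry folding):
+ 0x58ce = 0x58ce
+ 0x62b7 = 0xbb85
+ 0x2f9a = 0xeb1f
+ 0x3309 = 0x1e29
One's complement: ~0x1e29
Checksum = 0xe1d6


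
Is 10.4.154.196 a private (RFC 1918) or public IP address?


RFC 1918 private ranges:
  10.0.0.0/8 (10.0.0.0 - 10.255.255.255)
  172.16.0.0/12 (172.16.0.0 - 172.31.255.255)
  192.168.0.0/16 (192.168.0.0 - 192.168.255.255)
Private (in 10.0.0.0/8)


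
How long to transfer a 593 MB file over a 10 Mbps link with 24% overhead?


Effective throughput = 10 * (1 - 24/100) = 7.6 Mbps
File size in Mb = 593 * 8 = 4744 Mb
Time = 4744 / 7.6
Time = 624.2105 seconds


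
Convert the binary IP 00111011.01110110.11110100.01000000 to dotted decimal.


00111011 = 59
01110110 = 118
11110100 = 244
01000000 = 64
IP: 59.118.244.64


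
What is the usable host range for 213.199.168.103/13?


Network: 213.192.0.0
Broadcast: 213.199.255.255
First usable = network + 1
Last usable = broadcast - 1
Range: 213.192.0.1 to 213.199.255.254


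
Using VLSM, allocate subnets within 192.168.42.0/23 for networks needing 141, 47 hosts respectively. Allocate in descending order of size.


141 hosts -> /24 (254 usable): 192.168.42.0/24
47 hosts -> /26 (62 usable): 192.168.43.0/26
Allocation: 192.168.42.0/24 (141 hosts, 254 usable); 192.168.43.0/26 (47 hosts, 62 usable)


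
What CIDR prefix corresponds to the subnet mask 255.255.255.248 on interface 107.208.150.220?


Binary: 11111111.11111111.11111111.11111000
Count leading 1s
Prefix: /29


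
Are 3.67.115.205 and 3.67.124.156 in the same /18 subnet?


Mask: 255.255.192.0
3.67.115.205 AND mask = 3.67.64.0
3.67.124.156 AND mask = 3.67.64.0
Yes, same subnet (3.67.64.0)


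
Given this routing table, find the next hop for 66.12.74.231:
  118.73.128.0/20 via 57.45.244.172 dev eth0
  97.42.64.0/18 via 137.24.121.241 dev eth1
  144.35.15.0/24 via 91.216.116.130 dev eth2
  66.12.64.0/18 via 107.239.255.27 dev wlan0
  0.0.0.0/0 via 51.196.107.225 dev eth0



Longest prefix match for 66.12.74.231:
  /20 118.73.128.0: no
  /18 97.42.64.0: no
  /24 144.35.15.0: no
  /18 66.12.64.0: MATCH
  /0 0.0.0.0: MATCH
Selected: next-hop 107.239.255.27 via wlan0 (matched /18)


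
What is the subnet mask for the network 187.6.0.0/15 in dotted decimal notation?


/15 means 15 network bits, 17 host bits
Binary: 11111111111111100000000000000000
Mask: 255.254.0.0


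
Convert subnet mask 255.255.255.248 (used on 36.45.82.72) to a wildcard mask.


Subnet mask: 255.255.255.248
Wildcard = 255.255.255.255 - subnet mask
255 - 255 = 0
255 - 255 = 0
255 - 255 = 0
255 - 248 = 7
Wildcard: 0.0.0.7


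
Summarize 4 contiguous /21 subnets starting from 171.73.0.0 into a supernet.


Original prefix: /21
Number of subnets: 4 = 2^2
New prefix = 21 - 2 = 19
Supernet: 171.73.0.0/19


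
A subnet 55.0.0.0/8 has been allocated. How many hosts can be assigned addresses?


Host bits = 32 - 8 = 24
Total addresses = 2^24 = 16777216
Usable = total - 2 (network and broadcast)
Usable hosts: 16777214


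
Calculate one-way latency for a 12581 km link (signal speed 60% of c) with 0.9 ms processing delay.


Speed = 0.6 * 3e5 km/s = 180000 km/s
Propagation delay = 12581 / 180000 = 0.0699 s = 69.8944 ms
Processing delay = 0.9 ms
Total one-way latency = 70.7944 ms


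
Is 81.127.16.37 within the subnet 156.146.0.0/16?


Subnet network: 156.146.0.0
Test IP AND mask: 81.127.0.0
No, 81.127.16.37 is not in 156.146.0.0/16


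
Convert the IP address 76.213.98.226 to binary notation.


76 = 01001100
213 = 11010101
98 = 01100010
226 = 11100010
Binary: 01001100.11010101.01100010.11100010


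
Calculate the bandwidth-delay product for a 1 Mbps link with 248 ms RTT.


BDP = bandwidth * RTT
= 1 Mbps * 248 ms
= 1 * 1e6 * 248 / 1000 bits
= 248000 bits
= 31000 bytes
= 30.2734 KB
BDP = 248000 bits (31000 bytes)


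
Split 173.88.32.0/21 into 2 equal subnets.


New prefix = 21 + 1 = 22
Each subnet has 1024 addresses
  173.88.32.0/22
  173.88.36.0/22
Subnets: 173.88.32.0/22, 173.88.36.0/22


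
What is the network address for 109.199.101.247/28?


IP:   01101101.11000111.01100101.11110111
Mask: 11111111.11111111.11111111.11110000
AND operation:
Net:  01101101.11000111.01100101.11110000
Network: 109.199.101.240/28


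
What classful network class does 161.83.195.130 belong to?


First octet: 161
Binary: 10100001
10xxxxxx -> Class B (128-191)
Class B, default mask 255.255.0.0 (/16)


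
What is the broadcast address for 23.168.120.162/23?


Network: 23.168.120.0/23
Host bits = 9
Set all host bits to 1:
Broadcast: 23.168.121.255


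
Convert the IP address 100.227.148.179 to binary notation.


100 = 01100100
227 = 11100011
148 = 10010100
179 = 10110011
Binary: 01100100.11100011.10010100.10110011


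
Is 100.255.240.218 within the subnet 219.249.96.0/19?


Subnet network: 219.249.96.0
Test IP AND mask: 100.255.224.0
No, 100.255.240.218 is not in 219.249.96.0/19


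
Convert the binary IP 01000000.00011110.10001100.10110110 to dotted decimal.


01000000 = 64
00011110 = 30
10001100 = 140
10110110 = 182
IP: 64.30.140.182


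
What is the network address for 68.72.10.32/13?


IP:   01000100.01001000.00001010.00100000
Mask: 11111111.11111000.00000000.00000000
AND operation:
Net:  01000100.01001000.00000000.00000000
Network: 68.72.0.0/13


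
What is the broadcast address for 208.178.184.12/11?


Network: 208.160.0.0/11
Host bits = 21
Set all host bits to 1:
Broadcast: 208.191.255.255


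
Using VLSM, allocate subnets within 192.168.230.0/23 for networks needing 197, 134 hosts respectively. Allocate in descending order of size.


197 hosts -> /24 (254 usable): 192.168.230.0/24
134 hosts -> /24 (254 usable): 192.168.231.0/24
Allocation: 192.168.230.0/24 (197 hosts, 254 usable); 192.168.231.0/24 (134 hosts, 254 usable)


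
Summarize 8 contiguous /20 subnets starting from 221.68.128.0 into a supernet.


Original prefix: /20
Number of subnets: 8 = 2^3
New prefix = 20 - 3 = 17
Supernet: 221.68.128.0/17


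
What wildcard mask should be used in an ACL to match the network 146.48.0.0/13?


Subnet mask: 255.248.0.0
Wildcard = 255.255.255.255 - subnet mask
255 - 255 = 0
255 - 248 = 7
255 - 0 = 255
255 - 0 = 255
Wildcard: 0.7.255.255


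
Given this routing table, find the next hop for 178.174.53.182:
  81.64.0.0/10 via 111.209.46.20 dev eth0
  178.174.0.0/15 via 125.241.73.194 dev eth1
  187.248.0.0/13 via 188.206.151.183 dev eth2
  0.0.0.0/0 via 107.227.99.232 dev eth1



Longest prefix match for 178.174.53.182:
  /10 81.64.0.0: no
  /15 178.174.0.0: MATCH
  /13 187.248.0.0: no
  /0 0.0.0.0: MATCH
Selected: next-hop 125.241.73.194 via eth1 (matched /15)


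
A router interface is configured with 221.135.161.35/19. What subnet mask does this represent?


/19 means 19 network bits, 13 host bits
Binary: 11111111111111111110000000000000
Mask: 255.255.224.0


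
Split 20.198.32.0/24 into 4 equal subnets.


New prefix = 24 + 2 = 26
Each subnet has 64 addresses
  20.198.32.0/26
  20.198.32.64/26
  20.198.32.128/26
  20.198.32.192/26
Subnets: 20.198.32.0/26, 20.198.32.64/26, 20.198.32.128/26, 20.198.32.192/26


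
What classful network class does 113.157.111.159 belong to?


First octet: 113
Binary: 01110001
0xxxxxxx -> Class A (1-126)
Class A, default mask 255.0.0.0 (/8)


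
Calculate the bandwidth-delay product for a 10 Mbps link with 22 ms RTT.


BDP = bandwidth * RTT
= 10 Mbps * 22 ms
= 10 * 1e6 * 22 / 1000 bits
= 220000 bits
= 27500 bytes
= 26.8555 KB
BDP = 220000 bits (27500 bytes)


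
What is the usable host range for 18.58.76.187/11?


Network: 18.32.0.0
Broadcast: 18.63.255.255
First usable = network + 1
Last usable = broadcast - 1
Range: 18.32.0.1 to 18.63.255.254


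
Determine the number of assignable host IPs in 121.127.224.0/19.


Host bits = 32 - 19 = 13
Total addresses = 2^13 = 8192
Usable = total - 2 (network and broadcast)
Usable hosts: 8190


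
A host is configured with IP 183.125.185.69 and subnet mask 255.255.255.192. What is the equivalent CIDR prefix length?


Binary: 11111111.11111111.11111111.11000000
Count leading 1s
Prefix: /26


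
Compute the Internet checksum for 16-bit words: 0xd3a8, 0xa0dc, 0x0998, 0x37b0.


Sum all words (with carry folding):
+ 0xd3a8 = 0xd3a8
+ 0xa0dc = 0x7485
+ 0x0998 = 0x7e1d
+ 0x37b0 = 0xb5cd
One's complement: ~0xb5cd
Checksum = 0x4a32


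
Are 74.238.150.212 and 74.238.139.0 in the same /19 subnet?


Mask: 255.255.224.0
74.238.150.212 AND mask = 74.238.128.0
74.238.139.0 AND mask = 74.238.128.0
Yes, same subnet (74.238.128.0)


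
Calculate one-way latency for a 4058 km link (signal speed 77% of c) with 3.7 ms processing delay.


Speed = 0.77 * 3e5 km/s = 231000 km/s
Propagation delay = 4058 / 231000 = 0.0176 s = 17.5671 ms
Processing delay = 3.7 ms
Total one-way latency = 21.2671 ms


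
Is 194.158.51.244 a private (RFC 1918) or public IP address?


RFC 1918 private ranges:
  10.0.0.0/8 (10.0.0.0 - 10.255.255.255)
  172.16.0.0/12 (172.16.0.0 - 172.31.255.255)
  192.168.0.0/16 (192.168.0.0 - 192.168.255.255)
Public (not in any RFC 1918 range)


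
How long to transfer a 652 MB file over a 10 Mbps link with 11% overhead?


Effective throughput = 10 * (1 - 11/100) = 8.9 Mbps
File size in Mb = 652 * 8 = 5216 Mb
Time = 5216 / 8.9
Time = 586.0674 seconds


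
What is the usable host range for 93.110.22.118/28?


Network: 93.110.22.112
Broadcast: 93.110.22.127
First usable = network + 1
Last usable = broadcast - 1
Range: 93.110.22.113 to 93.110.22.126


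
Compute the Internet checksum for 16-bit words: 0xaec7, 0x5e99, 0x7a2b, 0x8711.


Sum all words (with carry folding):
+ 0xaec7 = 0xaec7
+ 0x5e99 = 0x0d61
+ 0x7a2b = 0x878c
+ 0x8711 = 0x0e9e
One's complement: ~0x0e9e
Checksum = 0xf161


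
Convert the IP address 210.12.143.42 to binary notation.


210 = 11010010
12 = 00001100
143 = 10001111
42 = 00101010
Binary: 11010010.00001100.10001111.00101010


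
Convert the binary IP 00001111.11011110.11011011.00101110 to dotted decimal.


00001111 = 15
11011110 = 222
11011011 = 219
00101110 = 46
IP: 15.222.219.46


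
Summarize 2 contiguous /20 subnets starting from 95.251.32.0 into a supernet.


Original prefix: /20
Number of subnets: 2 = 2^1
New prefix = 20 - 1 = 19
Supernet: 95.251.32.0/19


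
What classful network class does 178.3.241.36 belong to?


First octet: 178
Binary: 10110010
10xxxxxx -> Class B (128-191)
Class B, default mask 255.255.0.0 (/16)


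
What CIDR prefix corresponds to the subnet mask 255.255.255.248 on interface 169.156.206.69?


Binary: 11111111.11111111.11111111.11111000
Count leading 1s
Prefix: /29


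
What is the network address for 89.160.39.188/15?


IP:   01011001.10100000.00100111.10111100
Mask: 11111111.11111110.00000000.00000000
AND operation:
Net:  01011001.10100000.00000000.00000000
Network: 89.160.0.0/15
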